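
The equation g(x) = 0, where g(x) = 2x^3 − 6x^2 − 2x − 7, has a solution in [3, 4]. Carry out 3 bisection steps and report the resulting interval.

m = 3.5, g(m) = -1.75 (−); new bracket [3.5, 4]
m = 3.75, g(m) = 6.59375 (+); new bracket [3.5, 3.75]
m = 3.625, g(m) = 2.175781 (+); new bracket [3.5, 3.625]

[3.5, 3.625]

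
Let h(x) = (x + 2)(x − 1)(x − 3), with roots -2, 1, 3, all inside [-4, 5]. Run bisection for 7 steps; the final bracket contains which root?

m = 0.5, h(m) = 3.125 (+); new bracket [-4, 0.5]
m = -1.75, h(m) = 3.265625 (+); new bracket [-4, -1.75]
m = -2.875, h(m) = -19.919922 (−); new bracket [-2.875, -1.75]
m = -2.3125, h(m) = -5.4993 (−); new bracket [-2.3125, -1.75]
m = -2.03125, h(m) = -0.4766 (−); new bracket [-2.03125, -1.75]
m = -1.890625, h(m) = 1.5462 (+); new bracket [-2.03125, -1.890625]
m = -1.9609375, h(m) = 0.5738 (+); new bracket [-2.03125, -1.9609375]

-2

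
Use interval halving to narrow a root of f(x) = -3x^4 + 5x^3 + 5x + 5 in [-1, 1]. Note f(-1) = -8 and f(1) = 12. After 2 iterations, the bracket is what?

x = 0 gives f = 5, positive; keep [-1, 0]
x = -0.5 gives f = 1.6875, positive; keep [-1, -0.5]

[-1, -0.5]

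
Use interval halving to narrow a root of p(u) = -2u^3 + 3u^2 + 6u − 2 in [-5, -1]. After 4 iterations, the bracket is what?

[-1.5, -1.25]

midpoint -3: p = 61 > 0 → [-3, -1]
midpoint -2: p = 14 > 0 → [-2, -1]
midpoint -1.5: p = 2.5 > 0 → [-1.5, -1]
midpoint -1.25: p = -0.9062 < 0 → [-1.5, -1.25]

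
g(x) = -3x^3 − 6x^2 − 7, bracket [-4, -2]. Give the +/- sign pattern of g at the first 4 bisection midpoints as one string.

m = -3, g(m) = 20 (+); new bracket [-3, -2]
m = -2.5, g(m) = 2.375 (+); new bracket [-2.5, -2]
m = -2.25, g(m) = -3.203125 (−); new bracket [-2.5, -2.25]
m = -2.375, g(m) = -0.6543 (−); new bracket [-2.5, -2.375]

++--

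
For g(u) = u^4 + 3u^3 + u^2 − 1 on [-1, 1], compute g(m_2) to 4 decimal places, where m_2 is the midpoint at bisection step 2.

-0.3125

m = 0, g(m) = -1 (−); new bracket [0, 1]
m = 0.5, g(m) = -0.3125 (−); new bracket [0.5, 1]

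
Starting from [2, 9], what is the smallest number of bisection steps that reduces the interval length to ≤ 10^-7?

27

Width after n steps is 7/2^n. Need 2^n ≥ 7/10^-7 = 70000000.
2^26 = 67108864 < 70000000 ≤ 2^27 = 134217728, so n = 27.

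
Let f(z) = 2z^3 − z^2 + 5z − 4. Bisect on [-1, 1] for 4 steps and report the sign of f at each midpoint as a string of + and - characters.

midpoint 0: f = -4 < 0 → [0, 1]
midpoint 0.5: f = -1.5 < 0 → [0.5, 1]
midpoint 0.75: f = 0.03125 > 0 → [0.5, 0.75]
midpoint 0.625: f = -0.7773 < 0 → [0.625, 0.75]

--+-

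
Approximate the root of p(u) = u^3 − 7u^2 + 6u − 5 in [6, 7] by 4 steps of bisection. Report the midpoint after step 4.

p(6.5) = 12.875 > 0, so the root lies in [6, 6.5]
p(6.25) = 3.203125 > 0, so the root lies in [6, 6.25]
p(6.125) = -1.076172 < 0, so the root lies in [6.125, 6.25]
p(6.1875) = 1.0183 > 0, so the root lies in [6.125, 6.1875]

6.1875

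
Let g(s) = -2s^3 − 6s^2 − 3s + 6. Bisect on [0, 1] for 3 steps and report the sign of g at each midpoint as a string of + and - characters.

m = 0.5, g(m) = 2.75 (+); new bracket [0.5, 1]
m = 0.75, g(m) = -0.46875 (−); new bracket [0.5, 0.75]
m = 0.625, g(m) = 1.292969 (+); new bracket [0.625, 0.75]

+-+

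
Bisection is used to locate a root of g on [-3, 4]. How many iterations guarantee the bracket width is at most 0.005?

Width after n steps is 7/2^n. Need 2^n ≥ 7/0.005 = 1400.
2^10 = 1024 < 1400 ≤ 2^11 = 2048, so n = 11.

11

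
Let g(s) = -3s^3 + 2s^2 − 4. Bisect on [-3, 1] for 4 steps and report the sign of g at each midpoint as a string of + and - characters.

m = -1, g(m) = 1 (+); new bracket [-1, 1]
m = 0, g(m) = -4 (−); new bracket [-1, 0]
m = -0.5, g(m) = -3.125 (−); new bracket [-1, -0.5]
m = -0.75, g(m) = -1.6094 (−); new bracket [-1, -0.75]

+---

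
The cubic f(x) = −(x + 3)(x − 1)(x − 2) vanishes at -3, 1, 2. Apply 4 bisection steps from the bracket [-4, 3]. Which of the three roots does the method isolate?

-3

m = -0.5, f(m) = -9.375 (−); new bracket [-4, -0.5]
m = -2.25, f(m) = -10.359375 (−); new bracket [-4, -2.25]
m = -3.125, f(m) = 2.642578 (+); new bracket [-3.125, -2.25]
m = -2.6875, f(m) = -5.4016 (−); new bracket [-3.125, -2.6875]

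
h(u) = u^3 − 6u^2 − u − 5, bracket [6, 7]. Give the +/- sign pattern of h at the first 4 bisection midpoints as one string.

+-++

u = 6.5 gives h = 9.625, positive; keep [6, 6.5]
u = 6.25 gives h = -1.484375, negative; keep [6.25, 6.5]
u = 6.375 gives h = 3.865234, positive; keep [6.25, 6.375]
u = 6.3125 gives h = 1.1399, positive; keep [6.25, 6.3125]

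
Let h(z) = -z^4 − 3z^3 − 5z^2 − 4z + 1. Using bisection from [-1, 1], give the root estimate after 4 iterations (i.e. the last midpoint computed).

midpoint 0: h = 1 > 0 → [0, 1]
midpoint 0.5: h = -2.6875 < 0 → [0, 0.5]
midpoint 0.25: h = -0.363281 < 0 → [0, 0.25]
midpoint 0.125: h = 0.4158 > 0 → [0.125, 0.25]

0.125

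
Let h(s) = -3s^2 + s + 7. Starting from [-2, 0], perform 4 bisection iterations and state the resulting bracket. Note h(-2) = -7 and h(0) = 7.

[-1.375, -1.25]

m = -1, h(m) = 3 (+); new bracket [-2, -1]
m = -1.5, h(m) = -1.25 (−); new bracket [-1.5, -1]
m = -1.25, h(m) = 1.0625 (+); new bracket [-1.5, -1.25]
m = -1.375, h(m) = -0.0469 (−); new bracket [-1.375, -1.25]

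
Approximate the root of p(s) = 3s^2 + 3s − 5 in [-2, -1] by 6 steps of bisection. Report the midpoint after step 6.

-1.890625

p(-1.5) = -2.75 < 0, so the root lies in [-2, -1.5]
p(-1.75) = -1.0625 < 0, so the root lies in [-2, -1.75]
p(-1.875) = -0.078125 < 0, so the root lies in [-2, -1.875]
p(-1.9375) = 0.4492 > 0, so the root lies in [-1.9375, -1.875]
p(-1.90625) = 0.1826 > 0, so the root lies in [-1.90625, -1.875]
p(-1.890625) = 0.0515 > 0, so the root lies in [-1.890625, -1.875]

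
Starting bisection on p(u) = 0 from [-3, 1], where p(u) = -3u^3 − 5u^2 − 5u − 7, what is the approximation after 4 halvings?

m = -1, p(m) = -4 (−); new bracket [-3, -1]
m = -2, p(m) = 7 (+); new bracket [-2, -1]
m = -1.5, p(m) = -0.625 (−); new bracket [-2, -1.5]
m = -1.75, p(m) = 2.5156 (+); new bracket [-1.75, -1.5]

-1.75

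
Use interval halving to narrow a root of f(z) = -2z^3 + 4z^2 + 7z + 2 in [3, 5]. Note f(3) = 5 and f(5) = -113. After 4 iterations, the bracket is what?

midpoint 4: f = -34 < 0 → [3, 4]
midpoint 3.5: f = -10.25 < 0 → [3, 3.5]
midpoint 3.25: f = -1.65625 < 0 → [3, 3.25]
midpoint 3.125: f = 1.9023 > 0 → [3.125, 3.25]

[3.125, 3.25]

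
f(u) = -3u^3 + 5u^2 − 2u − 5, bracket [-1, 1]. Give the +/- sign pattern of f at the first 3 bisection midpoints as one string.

midpoint 0: f = -5 < 0 → [-1, 0]
midpoint -0.5: f = -2.375 < 0 → [-1, -0.5]
midpoint -0.75: f = 0.578125 > 0 → [-0.75, -0.5]

--+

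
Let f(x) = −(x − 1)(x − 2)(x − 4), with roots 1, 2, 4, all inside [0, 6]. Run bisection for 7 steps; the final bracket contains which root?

x = 3 gives f = 2, positive; keep [3, 6]
x = 4.5 gives f = -4.375, negative; keep [3, 4.5]
x = 3.75 gives f = 1.203125, positive; keep [3.75, 4.5]
x = 4.125 gives f = -0.8301, negative; keep [3.75, 4.125]
x = 3.9375 gives f = 0.3557, positive; keep [3.9375, 4.125]
x = 4.03125 gives f = -0.1924, negative; keep [3.9375, 4.03125]
x = 3.984375 gives f = 0.0925, positive; keep [3.984375, 4.03125]

4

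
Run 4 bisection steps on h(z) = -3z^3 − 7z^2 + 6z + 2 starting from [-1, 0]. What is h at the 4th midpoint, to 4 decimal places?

-0.4670

h(-0.5) = -2.375 < 0, so the root lies in [-0.5, 0]
h(-0.25) = 0.109375 > 0, so the root lies in [-0.5, -0.25]
h(-0.375) = -1.076172 < 0, so the root lies in [-0.375, -0.25]
h(-0.3125) = -0.467 < 0, so the root lies in [-0.3125, -0.25]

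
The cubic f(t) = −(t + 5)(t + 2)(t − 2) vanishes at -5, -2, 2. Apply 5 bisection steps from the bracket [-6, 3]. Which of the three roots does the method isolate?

m = -1.5, f(m) = 6.125 (+); new bracket [-1.5, 3]
m = 0.75, f(m) = 19.765625 (+); new bracket [0.75, 3]
m = 1.875, f(m) = 3.330078 (+); new bracket [1.875, 3]
m = 2.4375, f(m) = -14.4392 (−); new bracket [1.875, 2.4375]
m = 2.15625, f(m) = -4.6474 (−); new bracket [1.875, 2.15625]

2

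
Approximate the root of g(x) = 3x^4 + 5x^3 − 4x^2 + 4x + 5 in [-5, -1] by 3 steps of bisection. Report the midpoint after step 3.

-2.5

g(-3) = 65 > 0, so the root lies in [-3, -1]
g(-2) = -11 < 0, so the root lies in [-3, -2]
g(-2.5) = 9.0625 > 0, so the root lies in [-2.5, -2]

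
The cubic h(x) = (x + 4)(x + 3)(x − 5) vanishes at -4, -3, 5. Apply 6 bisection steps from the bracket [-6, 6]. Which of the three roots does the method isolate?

5

m = 0, h(m) = -60 (−); new bracket [0, 6]
m = 3, h(m) = -84 (−); new bracket [3, 6]
m = 4.5, h(m) = -31.875 (−); new bracket [4.5, 6]
m = 5.25, h(m) = 19.0781 (+); new bracket [4.5, 5.25]
m = 4.875, h(m) = -8.7363 (−); new bracket [4.875, 5.25]
m = 5.0625, h(m) = 4.5667 (+); new bracket [4.875, 5.0625]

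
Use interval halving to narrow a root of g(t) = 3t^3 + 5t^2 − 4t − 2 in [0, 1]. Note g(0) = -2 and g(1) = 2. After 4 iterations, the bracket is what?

[0.8125, 0.875]

g(0.5) = -2.375 < 0, so the root lies in [0.5, 1]
g(0.75) = -0.921875 < 0, so the root lies in [0.75, 1]
g(0.875) = 0.337891 > 0, so the root lies in [0.75, 0.875]
g(0.8125) = -0.3401 < 0, so the root lies in [0.8125, 0.875]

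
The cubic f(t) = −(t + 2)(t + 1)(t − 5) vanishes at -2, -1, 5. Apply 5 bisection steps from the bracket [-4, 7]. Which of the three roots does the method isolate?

t = 1.5 gives f = 30.625, positive; keep [1.5, 7]
t = 4.25 gives f = 24.609375, positive; keep [4.25, 7]
t = 5.625 gives f = -31.572266, negative; keep [4.25, 5.625]
t = 4.9375 gives f = 2.5745, positive; keep [4.9375, 5.625]
t = 5.28125 gives f = -12.8631, negative; keep [4.9375, 5.28125]

5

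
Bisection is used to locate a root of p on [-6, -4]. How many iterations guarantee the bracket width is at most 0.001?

Width after n steps is 2/2^n. Need 2^n ≥ 2/0.001 = 2000.
2^10 = 1024 < 2000 ≤ 2^11 = 2048, so n = 11.

11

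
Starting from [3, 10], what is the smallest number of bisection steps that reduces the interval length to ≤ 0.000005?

21

Width after n steps is 7/2^n. Need 2^n ≥ 7/0.000005 = 1400000.
2^20 = 1048576 < 1400000 ≤ 2^21 = 2097152, so n = 21.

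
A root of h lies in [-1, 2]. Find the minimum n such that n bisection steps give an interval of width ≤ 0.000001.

22

Width after n steps is 3/2^n. Need 2^n ≥ 3/0.000001 = 3000000.
2^21 = 2097152 < 3000000 ≤ 2^22 = 4194304, so n = 22.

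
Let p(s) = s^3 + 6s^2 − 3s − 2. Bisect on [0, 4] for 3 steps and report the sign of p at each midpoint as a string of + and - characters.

p(2) = 24 > 0, so the root lies in [0, 2]
p(1) = 2 > 0, so the root lies in [0, 1]
p(0.5) = -1.875 < 0, so the root lies in [0.5, 1]

++-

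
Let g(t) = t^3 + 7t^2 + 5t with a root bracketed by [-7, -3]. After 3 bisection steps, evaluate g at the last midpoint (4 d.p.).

-11.3750

midpoint -5: g = 25 > 0 → [-7, -5]
midpoint -6: g = 6 > 0 → [-7, -6]
midpoint -6.5: g = -11.375 < 0 → [-6.5, -6]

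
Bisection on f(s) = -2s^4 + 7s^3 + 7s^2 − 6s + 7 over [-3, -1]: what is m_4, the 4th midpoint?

s = -2 gives f = -41, negative; keep [-2, -1]
s = -1.5 gives f = -2, negative; keep [-1.5, -1]
s = -1.25 gives f = 6.882812, positive; keep [-1.5, -1.25]
s = -1.375 gives f = 3.1382, positive; keep [-1.5, -1.375]

-1.375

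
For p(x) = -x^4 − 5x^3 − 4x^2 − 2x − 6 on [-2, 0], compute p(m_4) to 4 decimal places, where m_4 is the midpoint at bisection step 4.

1.1697

midpoint -1: p = -4 < 0 → [-2, -1]
midpoint -1.5: p = -0.1875 < 0 → [-2, -1.5]
midpoint -1.75: p = 2.667969 > 0 → [-1.75, -1.5]
midpoint -1.625: p = 1.1697 > 0 → [-1.625, -1.5]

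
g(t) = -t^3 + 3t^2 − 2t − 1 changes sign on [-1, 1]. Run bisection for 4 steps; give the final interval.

[-0.375, -0.25]

m = 0, g(m) = -1 (−); new bracket [-1, 0]
m = -0.5, g(m) = 0.875 (+); new bracket [-0.5, 0]
m = -0.25, g(m) = -0.296875 (−); new bracket [-0.5, -0.25]
m = -0.375, g(m) = 0.2246 (+); new bracket [-0.375, -0.25]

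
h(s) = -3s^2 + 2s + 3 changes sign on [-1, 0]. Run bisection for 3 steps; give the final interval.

[-0.75, -0.625]

m = -0.5, h(m) = 1.25 (+); new bracket [-1, -0.5]
m = -0.75, h(m) = -0.1875 (−); new bracket [-0.75, -0.5]
m = -0.625, h(m) = 0.578125 (+); new bracket [-0.75, -0.625]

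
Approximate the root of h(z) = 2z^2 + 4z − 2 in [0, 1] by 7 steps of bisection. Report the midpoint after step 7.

0.4140625

h(0.5) = 0.5 > 0, so the root lies in [0, 0.5]
h(0.25) = -0.875 < 0, so the root lies in [0.25, 0.5]
h(0.375) = -0.21875 < 0, so the root lies in [0.375, 0.5]
h(0.4375) = 0.1328 > 0, so the root lies in [0.375, 0.4375]
h(0.40625) = -0.0449 < 0, so the root lies in [0.40625, 0.4375]
h(0.421875) = 0.0435 > 0, so the root lies in [0.40625, 0.421875]
h(0.4140625) = -0.0009 < 0, so the root lies in [0.4140625, 0.421875]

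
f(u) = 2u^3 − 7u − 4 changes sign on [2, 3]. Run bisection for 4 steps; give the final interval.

[2.0625, 2.125]

u = 2.5 gives f = 9.75, positive; keep [2, 2.5]
u = 2.25 gives f = 3.03125, positive; keep [2, 2.25]
u = 2.125 gives f = 0.316406, positive; keep [2, 2.125]
u = 2.0625 gives f = -0.8901, negative; keep [2.0625, 2.125]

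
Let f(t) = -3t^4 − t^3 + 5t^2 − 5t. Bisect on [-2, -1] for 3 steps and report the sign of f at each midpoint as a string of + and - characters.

t = -1.5 gives f = 6.9375, positive; keep [-2, -1.5]
t = -1.75 gives f = 1.285156, positive; keep [-2, -1.75]
t = -1.875 gives f = -3.533936, negative; keep [-1.875, -1.75]

++-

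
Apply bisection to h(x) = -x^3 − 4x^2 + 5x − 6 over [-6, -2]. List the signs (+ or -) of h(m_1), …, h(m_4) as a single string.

m = -4, h(m) = -26 (−); new bracket [-6, -4]
m = -5, h(m) = -6 (−); new bracket [-6, -5]
m = -5.5, h(m) = 11.875 (+); new bracket [-5.5, -5]
m = -5.25, h(m) = 2.2031 (+); new bracket [-5.25, -5]

--++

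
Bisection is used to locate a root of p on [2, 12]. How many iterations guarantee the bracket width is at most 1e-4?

Width after n steps is 10/2^n. Need 2^n ≥ 10/1e-4 = 100000.
2^16 = 65536 < 100000 ≤ 2^17 = 131072, so n = 17.

17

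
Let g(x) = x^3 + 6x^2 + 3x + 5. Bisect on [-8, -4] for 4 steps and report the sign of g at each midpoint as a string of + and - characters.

m = -6, g(m) = -13 (−); new bracket [-6, -4]
m = -5, g(m) = 15 (+); new bracket [-6, -5]
m = -5.5, g(m) = 3.625 (+); new bracket [-6, -5.5]
m = -5.75, g(m) = -3.9844 (−); new bracket [-5.75, -5.5]

-++-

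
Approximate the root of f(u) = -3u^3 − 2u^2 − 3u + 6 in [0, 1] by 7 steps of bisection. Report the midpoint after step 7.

midpoint 0.5: f = 3.625 > 0 → [0.5, 1]
midpoint 0.75: f = 1.359375 > 0 → [0.75, 1]
midpoint 0.875: f = -0.166016 < 0 → [0.75, 0.875]
midpoint 0.8125: f = 0.6331 > 0 → [0.8125, 0.875]
midpoint 0.84375: f = 0.2429 > 0 → [0.84375, 0.875]
midpoint 0.859375: f = 0.0408 > 0 → [0.859375, 0.875]
midpoint 0.8671875: f = -0.062 < 0 → [0.859375, 0.8671875]

0.8671875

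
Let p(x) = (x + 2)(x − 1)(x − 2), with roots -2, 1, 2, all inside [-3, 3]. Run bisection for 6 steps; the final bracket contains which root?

-2

p(0) = 4 > 0, so the root lies in [-3, 0]
p(-1.5) = 4.375 > 0, so the root lies in [-3, -1.5]
p(-2.25) = -3.453125 < 0, so the root lies in [-2.25, -1.5]
p(-1.875) = 1.3926 > 0, so the root lies in [-2.25, -1.875]
p(-2.0625) = -0.7776 < 0, so the root lies in [-2.0625, -1.875]
p(-1.96875) = 0.3682 > 0, so the root lies in [-2.0625, -1.96875]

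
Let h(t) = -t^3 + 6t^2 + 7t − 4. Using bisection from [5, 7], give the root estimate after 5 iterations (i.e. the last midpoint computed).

6.9375

t = 6 gives h = 38, positive; keep [6, 7]
t = 6.5 gives h = 20.375, positive; keep [6.5, 7]
t = 6.75 gives h = 9.078125, positive; keep [6.75, 7]
t = 6.875 gives h = 2.7676, positive; keep [6.875, 7]
t = 6.9375 gives h = -0.5583, negative; keep [6.875, 6.9375]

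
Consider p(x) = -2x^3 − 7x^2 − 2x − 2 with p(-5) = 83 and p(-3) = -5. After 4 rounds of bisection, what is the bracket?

x = -4 gives p = 22, positive; keep [-4, -3]
x = -3.5 gives p = 5, positive; keep [-3.5, -3]
x = -3.25 gives p = -0.78125, negative; keep [-3.5, -3.25]
x = -3.375 gives p = 1.9023, positive; keep [-3.375, -3.25]

[-3.375, -3.25]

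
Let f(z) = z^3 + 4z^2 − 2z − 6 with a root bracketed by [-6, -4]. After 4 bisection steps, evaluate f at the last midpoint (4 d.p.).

0.1230

z = -5 gives f = -21, negative; keep [-5, -4]
z = -4.5 gives f = -7.125, negative; keep [-4.5, -4]
z = -4.25 gives f = -2.015625, negative; keep [-4.25, -4]
z = -4.125 gives f = 0.123, positive; keep [-4.25, -4.125]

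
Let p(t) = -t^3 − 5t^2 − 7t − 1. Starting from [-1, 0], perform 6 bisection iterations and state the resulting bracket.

[-0.171875, -0.15625]

t = -0.5 gives p = 1.375, positive; keep [-0.5, 0]
t = -0.25 gives p = 0.453125, positive; keep [-0.25, 0]
t = -0.125 gives p = -0.201172, negative; keep [-0.25, -0.125]
t = -0.1875 gives p = 0.1433, positive; keep [-0.1875, -0.125]
t = -0.15625 gives p = -0.0245, negative; keep [-0.1875, -0.15625]
t = -0.171875 gives p = 0.0605, positive; keep [-0.171875, -0.15625]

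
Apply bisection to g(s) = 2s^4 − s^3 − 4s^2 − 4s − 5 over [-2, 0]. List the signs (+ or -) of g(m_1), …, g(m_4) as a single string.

s = -1 gives g = -2, negative; keep [-2, -1]
s = -1.5 gives g = 5.5, positive; keep [-1.5, -1]
s = -1.25 gives g = 0.585938, positive; keep [-1.25, -1]
s = -1.125 gives g = -0.9351, negative; keep [-1.25, -1.125]

-++-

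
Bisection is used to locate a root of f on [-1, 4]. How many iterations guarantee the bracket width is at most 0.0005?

Width after n steps is 5/2^n. Need 2^n ≥ 5/0.0005 = 10000.
2^13 = 8192 < 10000 ≤ 2^14 = 16384, so n = 14.

14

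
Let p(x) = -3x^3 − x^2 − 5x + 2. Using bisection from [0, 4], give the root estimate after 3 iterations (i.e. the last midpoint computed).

midpoint 2: p = -36 < 0 → [0, 2]
midpoint 1: p = -7 < 0 → [0, 1]
midpoint 0.5: p = -1.125 < 0 → [0, 0.5]

0.5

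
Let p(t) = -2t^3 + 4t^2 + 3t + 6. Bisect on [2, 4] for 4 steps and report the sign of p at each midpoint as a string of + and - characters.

-+++

p(3) = -3 < 0, so the root lies in [2, 3]
p(2.5) = 7.25 > 0, so the root lies in [2.5, 3]
p(2.75) = 2.90625 > 0, so the root lies in [2.75, 3]
p(2.875) = 0.1602 > 0, so the root lies in [2.875, 3]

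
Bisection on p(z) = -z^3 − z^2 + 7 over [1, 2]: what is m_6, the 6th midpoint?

1.640625

m = 1.5, p(m) = 1.375 (+); new bracket [1.5, 2]
m = 1.75, p(m) = -1.421875 (−); new bracket [1.5, 1.75]
m = 1.625, p(m) = 0.068359 (+); new bracket [1.625, 1.75]
m = 1.6875, p(m) = -0.6531 (−); new bracket [1.625, 1.6875]
m = 1.65625, p(m) = -0.2865 (−); new bracket [1.625, 1.65625]
m = 1.640625, p(m) = -0.1076 (−); new bracket [1.625, 1.640625]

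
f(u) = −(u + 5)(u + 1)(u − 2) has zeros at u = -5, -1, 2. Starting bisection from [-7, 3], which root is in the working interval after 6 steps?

f(-2) = -12 < 0, so the root lies in [-7, -2]
f(-4.5) = -11.375 < 0, so the root lies in [-7, -4.5]
f(-5.75) = 27.609375 > 0, so the root lies in [-5.75, -4.5]
f(-5.125) = 3.6738 > 0, so the root lies in [-5.125, -4.5]
f(-4.8125) = -4.8699 < 0, so the root lies in [-5.125, -4.8125]
f(-4.96875) = -0.8643 < 0, so the root lies in [-5.125, -4.96875]

-5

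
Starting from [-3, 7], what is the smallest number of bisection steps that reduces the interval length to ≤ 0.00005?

18

Width after n steps is 10/2^n. Need 2^n ≥ 10/0.00005 = 200000.
2^17 = 131072 < 200000 ≤ 2^18 = 262144, so n = 18.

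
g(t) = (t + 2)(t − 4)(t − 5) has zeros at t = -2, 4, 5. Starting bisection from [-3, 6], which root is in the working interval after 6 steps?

g(1.5) = 30.625 > 0, so the root lies in [-3, 1.5]
g(-0.75) = 34.140625 > 0, so the root lies in [-3, -0.75]
g(-1.875) = 5.048828 > 0, so the root lies in [-3, -1.875]
g(-2.4375) = -20.947 < 0, so the root lies in [-2.4375, -1.875]
g(-2.15625) = -6.8837 < 0, so the root lies in [-2.15625, -1.875]
g(-2.015625) = -0.6594 < 0, so the root lies in [-2.015625, -1.875]

-2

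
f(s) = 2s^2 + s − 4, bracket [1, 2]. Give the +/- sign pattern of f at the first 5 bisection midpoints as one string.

m = 1.5, f(m) = 2 (+); new bracket [1, 1.5]
m = 1.25, f(m) = 0.375 (+); new bracket [1, 1.25]
m = 1.125, f(m) = -0.34375 (−); new bracket [1.125, 1.25]
m = 1.1875, f(m) = 0.0078 (+); new bracket [1.125, 1.1875]
m = 1.15625, f(m) = -0.1699 (−); new bracket [1.15625, 1.1875]

++-+-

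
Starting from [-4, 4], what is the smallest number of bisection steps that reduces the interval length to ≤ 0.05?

Width after n steps is 8/2^n. Need 2^n ≥ 8/0.05 = 160.
2^7 = 128 < 160 ≤ 2^8 = 256, so n = 8.

8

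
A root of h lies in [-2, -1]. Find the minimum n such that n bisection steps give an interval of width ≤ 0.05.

5

Width after n steps is 1/2^n. Need 2^n ≥ 1/0.05 = 20.
2^4 = 16 < 20 ≤ 2^5 = 32, so n = 5.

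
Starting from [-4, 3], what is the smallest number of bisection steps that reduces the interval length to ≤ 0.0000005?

24

Width after n steps is 7/2^n. Need 2^n ≥ 7/0.0000005 = 14000000.
2^23 = 8388608 < 14000000 ≤ 2^24 = 16777216, so n = 24.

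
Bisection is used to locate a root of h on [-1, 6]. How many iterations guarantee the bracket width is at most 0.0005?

14

Width after n steps is 7/2^n. Need 2^n ≥ 7/0.0005 = 14000.
2^13 = 8192 < 14000 ≤ 2^14 = 16384, so n = 14.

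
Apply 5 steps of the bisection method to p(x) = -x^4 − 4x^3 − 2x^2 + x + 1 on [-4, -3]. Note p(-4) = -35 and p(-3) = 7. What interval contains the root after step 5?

midpoint -3.5: p = -5.5625 < 0 → [-3.5, -3]
midpoint -3.25: p = 2.371094 > 0 → [-3.5, -3.25]
midpoint -3.375: p = -1.12915 < 0 → [-3.375, -3.25]
midpoint -3.3125: p = 0.7307 > 0 → [-3.375, -3.3125]
midpoint -3.34375: p = -0.1709 < 0 → [-3.34375, -3.3125]

[-3.34375, -3.3125]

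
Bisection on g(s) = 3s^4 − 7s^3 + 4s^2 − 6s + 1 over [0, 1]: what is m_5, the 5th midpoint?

0.15625

s = 0.5 gives g = -1.6875, negative; keep [0, 0.5]
s = 0.25 gives g = -0.347656, negative; keep [0, 0.25]
s = 0.125 gives g = 0.299561, positive; keep [0.125, 0.25]
s = 0.1875 gives g = -0.0268, negative; keep [0.125, 0.1875]
s = 0.15625 gives g = 0.1352, positive; keep [0.15625, 0.1875]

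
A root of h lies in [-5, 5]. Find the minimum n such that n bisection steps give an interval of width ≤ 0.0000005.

25

Width after n steps is 10/2^n. Need 2^n ≥ 10/0.0000005 = 20000000.
2^24 = 16777216 < 20000000 ≤ 2^25 = 33554432, so n = 25.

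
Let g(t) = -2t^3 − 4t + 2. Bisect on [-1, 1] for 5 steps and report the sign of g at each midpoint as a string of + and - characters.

+-+++

t = 0 gives g = 2, positive; keep [0, 1]
t = 0.5 gives g = -0.25, negative; keep [0, 0.5]
t = 0.25 gives g = 0.96875, positive; keep [0.25, 0.5]
t = 0.375 gives g = 0.3945, positive; keep [0.375, 0.5]
t = 0.4375 gives g = 0.0825, positive; keep [0.4375, 0.5]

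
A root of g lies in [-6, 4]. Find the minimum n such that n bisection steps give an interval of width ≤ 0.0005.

15

Width after n steps is 10/2^n. Need 2^n ≥ 10/0.0005 = 20000.
2^14 = 16384 < 20000 ≤ 2^15 = 32768, so n = 15.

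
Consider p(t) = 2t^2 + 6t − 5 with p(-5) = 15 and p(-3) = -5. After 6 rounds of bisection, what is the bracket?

t = -4 gives p = 3, positive; keep [-4, -3]
t = -3.5 gives p = -1.5, negative; keep [-4, -3.5]
t = -3.75 gives p = 0.625, positive; keep [-3.75, -3.5]
t = -3.625 gives p = -0.4688, negative; keep [-3.75, -3.625]
t = -3.6875 gives p = 0.0703, positive; keep [-3.6875, -3.625]
t = -3.65625 gives p = -0.2012, negative; keep [-3.6875, -3.65625]

[-3.6875, -3.65625]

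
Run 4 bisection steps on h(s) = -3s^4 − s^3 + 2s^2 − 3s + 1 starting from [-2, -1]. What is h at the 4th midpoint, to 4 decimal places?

m = -1.5, h(m) = -1.8125 (−); new bracket [-1.5, -1]
m = -1.25, h(m) = 2.503906 (+); new bracket [-1.5, -1.25]
m = -1.375, h(m) = 0.782471 (+); new bracket [-1.5, -1.375]
m = -1.4375, h(m) = -0.3943 (−); new bracket [-1.4375, -1.375]

-0.3943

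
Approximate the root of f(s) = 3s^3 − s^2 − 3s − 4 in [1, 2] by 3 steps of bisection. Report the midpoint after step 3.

m = 1.5, f(m) = -0.625 (−); new bracket [1.5, 2]
m = 1.75, f(m) = 3.765625 (+); new bracket [1.5, 1.75]
m = 1.625, f(m) = 1.357422 (+); new bracket [1.5, 1.625]

1.625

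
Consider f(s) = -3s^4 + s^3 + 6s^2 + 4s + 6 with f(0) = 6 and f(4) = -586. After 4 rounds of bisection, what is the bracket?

[1.75, 2]

f(2) = -2 < 0, so the root lies in [0, 2]
f(1) = 14 > 0, so the root lies in [1, 2]
f(1.5) = 13.6875 > 0, so the root lies in [1.5, 2]
f(1.75) = 8.5977 > 0, so the root lies in [1.75, 2]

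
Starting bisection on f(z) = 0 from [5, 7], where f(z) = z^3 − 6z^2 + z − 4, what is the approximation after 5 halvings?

z = 6 gives f = 2, positive; keep [5, 6]
z = 5.5 gives f = -13.625, negative; keep [5.5, 6]
z = 5.75 gives f = -6.515625, negative; keep [5.75, 6]
z = 5.875 gives f = -2.4395, negative; keep [5.875, 6]
z = 5.9375 gives f = -0.2659, negative; keep [5.9375, 6]

5.9375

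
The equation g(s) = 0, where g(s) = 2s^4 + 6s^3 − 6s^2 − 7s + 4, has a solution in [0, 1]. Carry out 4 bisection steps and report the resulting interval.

[0.4375, 0.5]

midpoint 0.5: g = -0.125 < 0 → [0, 0.5]
midpoint 0.25: g = 1.976562 > 0 → [0.25, 0.5]
midpoint 0.375: g = 0.887207 > 0 → [0.375, 0.5]
midpoint 0.4375: g = 0.3648 > 0 → [0.4375, 0.5]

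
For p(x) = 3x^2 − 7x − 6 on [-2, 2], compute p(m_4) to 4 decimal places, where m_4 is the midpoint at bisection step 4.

0.9375

x = 0 gives p = -6, negative; keep [-2, 0]
x = -1 gives p = 4, positive; keep [-1, 0]
x = -0.5 gives p = -1.75, negative; keep [-1, -0.5]
x = -0.75 gives p = 0.9375, positive; keep [-0.75, -0.5]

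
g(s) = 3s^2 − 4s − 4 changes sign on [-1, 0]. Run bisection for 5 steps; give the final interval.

[-0.6875, -0.65625]

g(-0.5) = -1.25 < 0, so the root lies in [-1, -0.5]
g(-0.75) = 0.6875 > 0, so the root lies in [-0.75, -0.5]
g(-0.625) = -0.328125 < 0, so the root lies in [-0.75, -0.625]
g(-0.6875) = 0.168 > 0, so the root lies in [-0.6875, -0.625]
g(-0.65625) = -0.083 < 0, so the root lies in [-0.6875, -0.65625]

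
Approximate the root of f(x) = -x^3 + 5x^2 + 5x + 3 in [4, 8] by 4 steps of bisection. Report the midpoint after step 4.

5.75

midpoint 6: f = -3 < 0 → [4, 6]
midpoint 5: f = 28 > 0 → [5, 6]
midpoint 5.5: f = 15.375 > 0 → [5.5, 6]
midpoint 5.75: f = 6.9531 > 0 → [5.75, 6]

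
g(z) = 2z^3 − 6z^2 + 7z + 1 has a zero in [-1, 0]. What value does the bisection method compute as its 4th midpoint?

m = -0.5, g(m) = -4.25 (−); new bracket [-0.5, 0]
m = -0.25, g(m) = -1.15625 (−); new bracket [-0.25, 0]
m = -0.125, g(m) = 0.027344 (+); new bracket [-0.25, -0.125]
m = -0.1875, g(m) = -0.5366 (−); new bracket [-0.1875, -0.125]

-0.1875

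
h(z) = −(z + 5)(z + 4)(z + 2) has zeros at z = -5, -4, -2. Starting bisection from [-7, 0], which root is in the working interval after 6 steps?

-2

midpoint -3.5: h = 1.125 > 0 → [-3.5, 0]
midpoint -1.75: h = -1.828125 < 0 → [-3.5, -1.75]
midpoint -2.625: h = 2.041016 > 0 → [-2.625, -1.75]
midpoint -2.1875: h = 0.9558 > 0 → [-2.1875, -1.75]
midpoint -1.96875: h = -0.1924 < 0 → [-2.1875, -1.96875]
midpoint -2.078125: h = 0.4387 > 0 → [-2.078125, -1.96875]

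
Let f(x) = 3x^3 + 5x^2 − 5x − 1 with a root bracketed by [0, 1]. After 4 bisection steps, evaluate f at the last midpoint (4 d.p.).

midpoint 0.5: f = -1.875 < 0 → [0.5, 1]
midpoint 0.75: f = -0.671875 < 0 → [0.75, 1]
midpoint 0.875: f = 0.462891 > 0 → [0.75, 0.875]
midpoint 0.8125: f = -0.1526 < 0 → [0.8125, 0.875]

-0.1526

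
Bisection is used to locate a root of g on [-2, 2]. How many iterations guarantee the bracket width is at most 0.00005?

Width after n steps is 4/2^n. Need 2^n ≥ 4/0.00005 = 80000.
2^16 = 65536 < 80000 ≤ 2^17 = 131072, so n = 17.

17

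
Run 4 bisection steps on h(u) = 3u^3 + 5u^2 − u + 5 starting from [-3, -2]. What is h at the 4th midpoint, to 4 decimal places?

-0.2893

m = -2.5, h(m) = -8.125 (−); new bracket [-2.5, -2]
m = -2.25, h(m) = -1.609375 (−); new bracket [-2.25, -2]
m = -2.125, h(m) = 0.916016 (+); new bracket [-2.25, -2.125]
m = -2.1875, h(m) = -0.2893 (−); new bracket [-2.1875, -2.125]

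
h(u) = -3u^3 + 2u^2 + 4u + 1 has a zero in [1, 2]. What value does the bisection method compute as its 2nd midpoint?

1.75

u = 1.5 gives h = 1.375, positive; keep [1.5, 2]
u = 1.75 gives h = -1.953125, negative; keep [1.5, 1.75]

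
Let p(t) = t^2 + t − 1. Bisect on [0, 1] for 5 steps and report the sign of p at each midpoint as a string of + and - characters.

m = 0.5, p(m) = -0.25 (−); new bracket [0.5, 1]
m = 0.75, p(m) = 0.3125 (+); new bracket [0.5, 0.75]
m = 0.625, p(m) = 0.015625 (+); new bracket [0.5, 0.625]
m = 0.5625, p(m) = -0.1211 (−); new bracket [0.5625, 0.625]
m = 0.59375, p(m) = -0.0537 (−); new bracket [0.59375, 0.625]

-++--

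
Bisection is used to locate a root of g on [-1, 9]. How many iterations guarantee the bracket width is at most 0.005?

Width after n steps is 10/2^n. Need 2^n ≥ 10/0.005 = 2000.
2^10 = 1024 < 2000 ≤ 2^11 = 2048, so n = 11.

11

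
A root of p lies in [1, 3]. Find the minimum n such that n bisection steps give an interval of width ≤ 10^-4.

15

Width after n steps is 2/2^n. Need 2^n ≥ 2/10^-4 = 20000.
2^14 = 16384 < 20000 ≤ 2^15 = 32768, so n = 15.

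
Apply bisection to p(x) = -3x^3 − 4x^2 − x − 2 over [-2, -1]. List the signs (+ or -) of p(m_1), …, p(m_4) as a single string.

x = -1.5 gives p = 0.625, positive; keep [-1.5, -1]
x = -1.25 gives p = -1.140625, negative; keep [-1.5, -1.25]
x = -1.375 gives p = -0.388672, negative; keep [-1.5, -1.375]
x = -1.4375 gives p = 0.0833, positive; keep [-1.4375, -1.375]

+--+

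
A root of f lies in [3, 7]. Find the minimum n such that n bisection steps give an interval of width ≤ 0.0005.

13

Width after n steps is 4/2^n. Need 2^n ≥ 4/0.0005 = 8000.
2^12 = 4096 < 8000 ≤ 2^13 = 8192, so n = 13.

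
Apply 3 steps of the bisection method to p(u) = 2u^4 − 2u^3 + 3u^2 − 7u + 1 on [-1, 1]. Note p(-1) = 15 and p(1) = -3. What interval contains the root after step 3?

p(0) = 1 > 0, so the root lies in [0, 1]
p(0.5) = -1.875 < 0, so the root lies in [0, 0.5]
p(0.25) = -0.585938 < 0, so the root lies in [0, 0.25]

[0, 0.25]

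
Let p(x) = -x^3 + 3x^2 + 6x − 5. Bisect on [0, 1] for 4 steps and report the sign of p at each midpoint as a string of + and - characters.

-+-+

x = 0.5 gives p = -1.375, negative; keep [0.5, 1]
x = 0.75 gives p = 0.765625, positive; keep [0.5, 0.75]
x = 0.625 gives p = -0.322266, negative; keep [0.625, 0.75]
x = 0.6875 gives p = 0.218, positive; keep [0.625, 0.6875]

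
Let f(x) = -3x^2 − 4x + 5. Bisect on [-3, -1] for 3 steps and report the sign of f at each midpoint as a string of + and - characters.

m = -2, f(m) = 1 (+); new bracket [-3, -2]
m = -2.5, f(m) = -3.75 (−); new bracket [-2.5, -2]
m = -2.25, f(m) = -1.1875 (−); new bracket [-2.25, -2]

+--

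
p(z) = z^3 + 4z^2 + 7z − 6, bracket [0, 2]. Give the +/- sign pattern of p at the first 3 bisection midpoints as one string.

+-+

p(1) = 6 > 0, so the root lies in [0, 1]
p(0.5) = -1.375 < 0, so the root lies in [0.5, 1]
p(0.75) = 1.921875 > 0, so the root lies in [0.5, 0.75]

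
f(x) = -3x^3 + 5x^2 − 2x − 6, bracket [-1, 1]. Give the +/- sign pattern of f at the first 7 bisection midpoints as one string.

x = 0 gives f = -6, negative; keep [-1, 0]
x = -0.5 gives f = -3.375, negative; keep [-1, -0.5]
x = -0.75 gives f = -0.421875, negative; keep [-1, -0.75]
x = -0.875 gives f = 1.5879, positive; keep [-0.875, -0.75]
x = -0.8125 gives f = 0.5349, positive; keep [-0.8125, -0.75]
x = -0.78125 gives f = 0.0448, positive; keep [-0.78125, -0.75]
x = -0.765625 gives f = -0.1915, negative; keep [-0.78125, -0.765625]

---+++-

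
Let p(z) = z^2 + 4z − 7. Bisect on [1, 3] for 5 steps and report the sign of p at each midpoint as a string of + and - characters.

++-+-

p(2) = 5 > 0, so the root lies in [1, 2]
p(1.5) = 1.25 > 0, so the root lies in [1, 1.5]
p(1.25) = -0.4375 < 0, so the root lies in [1.25, 1.5]
p(1.375) = 0.3906 > 0, so the root lies in [1.25, 1.375]
p(1.3125) = -0.0273 < 0, so the root lies in [1.3125, 1.375]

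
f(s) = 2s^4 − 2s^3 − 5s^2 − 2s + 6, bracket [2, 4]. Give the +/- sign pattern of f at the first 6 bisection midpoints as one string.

m = 3, f(m) = 63 (+); new bracket [2, 3]
m = 2.5, f(m) = 16.625 (+); new bracket [2, 2.5]
m = 2.25, f(m) = 4.664062 (+); new bracket [2, 2.25]
m = 2.125, f(m) = 0.7622 (+); new bracket [2, 2.125]
m = 2.0625, f(m) = -0.7505 (−); new bracket [2.0625, 2.125]
m = 2.09375, f(m) = -0.0283 (−); new bracket [2.09375, 2.125]

++++--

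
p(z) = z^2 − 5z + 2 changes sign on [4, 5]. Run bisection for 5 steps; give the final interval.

[4.53125, 4.5625]

midpoint 4.5: p = -0.25 < 0 → [4.5, 5]
midpoint 4.75: p = 0.8125 > 0 → [4.5, 4.75]
midpoint 4.625: p = 0.265625 > 0 → [4.5, 4.625]
midpoint 4.5625: p = 0.0039 > 0 → [4.5, 4.5625]
midpoint 4.53125: p = -0.124 < 0 → [4.53125, 4.5625]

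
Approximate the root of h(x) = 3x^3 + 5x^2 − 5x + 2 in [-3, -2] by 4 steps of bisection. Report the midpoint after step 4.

h(-2.5) = -1.125 < 0, so the root lies in [-2.5, -2]
h(-2.25) = 4.390625 > 0, so the root lies in [-2.5, -2.25]
h(-2.375) = 1.888672 > 0, so the root lies in [-2.5, -2.375]
h(-2.4375) = 0.448 > 0, so the root lies in [-2.5, -2.4375]

-2.4375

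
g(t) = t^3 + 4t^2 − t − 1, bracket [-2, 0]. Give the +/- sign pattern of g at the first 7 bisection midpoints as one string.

g(-1) = 3 > 0, so the root lies in [-1, 0]
g(-0.5) = 0.375 > 0, so the root lies in [-0.5, 0]
g(-0.25) = -0.515625 < 0, so the root lies in [-0.5, -0.25]
g(-0.375) = -0.1152 < 0, so the root lies in [-0.5, -0.375]
g(-0.4375) = 0.1194 > 0, so the root lies in [-0.4375, -0.375]
g(-0.40625) = -0.0006 < 0, so the root lies in [-0.4375, -0.40625]
g(-0.421875) = 0.0587 > 0, so the root lies in [-0.421875, -0.40625]

++--+-+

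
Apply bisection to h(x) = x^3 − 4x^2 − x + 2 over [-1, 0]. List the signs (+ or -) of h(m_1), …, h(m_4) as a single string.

++--

m = -0.5, h(m) = 1.375 (+); new bracket [-1, -0.5]
m = -0.75, h(m) = 0.078125 (+); new bracket [-1, -0.75]
m = -0.875, h(m) = -0.857422 (−); new bracket [-0.875, -0.75]
m = -0.8125, h(m) = -0.3645 (−); new bracket [-0.8125, -0.75]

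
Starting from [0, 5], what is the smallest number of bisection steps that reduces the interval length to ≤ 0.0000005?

Width after n steps is 5/2^n. Need 2^n ≥ 5/0.0000005 = 10000000.
2^23 = 8388608 < 10000000 ≤ 2^24 = 16777216, so n = 24.

24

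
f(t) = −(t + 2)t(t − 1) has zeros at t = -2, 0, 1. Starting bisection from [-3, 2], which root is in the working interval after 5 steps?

midpoint -0.5: f = -1.125 < 0 → [-3, -0.5]
midpoint -1.75: f = -1.203125 < 0 → [-3, -1.75]
midpoint -2.375: f = 3.005859 > 0 → [-2.375, -1.75]
midpoint -2.0625: f = 0.3948 > 0 → [-2.0625, -1.75]
midpoint -1.90625: f = -0.5194 < 0 → [-2.0625, -1.90625]

-2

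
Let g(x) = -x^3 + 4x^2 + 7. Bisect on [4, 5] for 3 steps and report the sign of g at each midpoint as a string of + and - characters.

-+-

g(4.5) = -3.125 < 0, so the root lies in [4, 4.5]
g(4.25) = 2.484375 > 0, so the root lies in [4.25, 4.5]
g(4.375) = -0.177734 < 0, so the root lies in [4.25, 4.375]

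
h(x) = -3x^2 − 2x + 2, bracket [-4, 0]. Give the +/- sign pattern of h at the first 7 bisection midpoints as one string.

x = -2 gives h = -6, negative; keep [-2, 0]
x = -1 gives h = 1, positive; keep [-2, -1]
x = -1.5 gives h = -1.75, negative; keep [-1.5, -1]
x = -1.25 gives h = -0.1875, negative; keep [-1.25, -1]
x = -1.125 gives h = 0.4531, positive; keep [-1.25, -1.125]
x = -1.1875 gives h = 0.1445, positive; keep [-1.25, -1.1875]
x = -1.21875 gives h = -0.0186, negative; keep [-1.21875, -1.1875]

-+--++-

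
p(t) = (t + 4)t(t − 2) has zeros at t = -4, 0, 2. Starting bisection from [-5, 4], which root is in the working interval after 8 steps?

-4

midpoint -0.5: p = 4.375 > 0 → [-5, -0.5]
midpoint -2.75: p = 16.328125 > 0 → [-5, -2.75]
midpoint -3.875: p = 2.845703 > 0 → [-5, -3.875]
midpoint -4.4375: p = -12.4978 < 0 → [-4.4375, -3.875]
midpoint -4.15625: p = -3.998 < 0 → [-4.15625, -3.875]
midpoint -4.015625: p = -0.3774 < 0 → [-4.015625, -3.875]
midpoint -3.9453125: p = 1.2828 > 0 → [-4.015625, -3.9453125]
midpoint -3.98046875: p = 0.4649 > 0 → [-4.015625, -3.98046875]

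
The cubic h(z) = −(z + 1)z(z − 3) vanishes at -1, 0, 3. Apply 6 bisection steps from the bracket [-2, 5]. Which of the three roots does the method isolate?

3

h(1.5) = 5.625 > 0, so the root lies in [1.5, 5]
h(3.25) = -3.453125 < 0, so the root lies in [1.5, 3.25]
h(2.375) = 5.009766 > 0, so the root lies in [2.375, 3.25]
h(2.8125) = 2.0105 > 0, so the root lies in [2.8125, 3.25]
h(3.03125) = -0.3819 < 0, so the root lies in [2.8125, 3.03125]
h(2.921875) = 0.8953 > 0, so the root lies in [2.921875, 3.03125]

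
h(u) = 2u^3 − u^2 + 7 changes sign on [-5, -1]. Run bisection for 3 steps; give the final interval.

[-1.5, -1]

m = -3, h(m) = -56 (−); new bracket [-3, -1]
m = -2, h(m) = -13 (−); new bracket [-2, -1]
m = -1.5, h(m) = -2 (−); new bracket [-1.5, -1]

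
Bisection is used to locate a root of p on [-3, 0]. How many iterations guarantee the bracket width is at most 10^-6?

Width after n steps is 3/2^n. Need 2^n ≥ 3/10^-6 = 3000000.
2^21 = 2097152 < 3000000 ≤ 2^22 = 4194304, so n = 22.

22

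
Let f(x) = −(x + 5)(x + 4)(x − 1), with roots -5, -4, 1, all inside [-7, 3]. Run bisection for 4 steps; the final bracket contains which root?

m = -2, f(m) = 18 (+); new bracket [-2, 3]
m = 0.5, f(m) = 12.375 (+); new bracket [0.5, 3]
m = 1.75, f(m) = -29.109375 (−); new bracket [0.5, 1.75]
m = 1.125, f(m) = -3.9238 (−); new bracket [0.5, 1.125]

1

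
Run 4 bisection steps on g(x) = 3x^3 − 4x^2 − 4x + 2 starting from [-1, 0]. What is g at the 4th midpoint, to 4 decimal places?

m = -0.5, g(m) = 2.625 (+); new bracket [-1, -0.5]
m = -0.75, g(m) = 1.484375 (+); new bracket [-1, -0.75]
m = -0.875, g(m) = 0.427734 (+); new bracket [-1, -0.875]
m = -0.9375, g(m) = -0.2375 (−); new bracket [-0.9375, -0.875]

-0.2375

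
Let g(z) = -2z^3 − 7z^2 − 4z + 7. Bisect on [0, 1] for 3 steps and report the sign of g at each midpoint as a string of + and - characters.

midpoint 0.5: g = 3 > 0 → [0.5, 1]
midpoint 0.75: g = -0.78125 < 0 → [0.5, 0.75]
midpoint 0.625: g = 1.277344 > 0 → [0.625, 0.75]

+-+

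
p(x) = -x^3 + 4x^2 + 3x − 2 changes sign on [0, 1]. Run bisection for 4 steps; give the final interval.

midpoint 0.5: p = 0.375 > 0 → [0, 0.5]
midpoint 0.25: p = -1.015625 < 0 → [0.25, 0.5]
midpoint 0.375: p = -0.365234 < 0 → [0.375, 0.5]
midpoint 0.4375: p = -0.0056 < 0 → [0.4375, 0.5]

[0.4375, 0.5]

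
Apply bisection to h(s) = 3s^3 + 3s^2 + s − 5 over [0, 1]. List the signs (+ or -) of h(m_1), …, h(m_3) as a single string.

s = 0.5 gives h = -3.375, negative; keep [0.5, 1]
s = 0.75 gives h = -1.296875, negative; keep [0.75, 1]
s = 0.875 gives h = 0.181641, positive; keep [0.75, 0.875]

--+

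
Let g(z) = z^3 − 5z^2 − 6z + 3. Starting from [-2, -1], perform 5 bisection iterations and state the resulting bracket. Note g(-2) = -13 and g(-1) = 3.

g(-1.5) = -2.625 < 0, so the root lies in [-1.5, -1]
g(-1.25) = 0.734375 > 0, so the root lies in [-1.5, -1.25]
g(-1.375) = -0.802734 < 0, so the root lies in [-1.375, -1.25]
g(-1.3125) = 0.0007 > 0, so the root lies in [-1.375, -1.3125]
g(-1.34375) = -0.3922 < 0, so the root lies in [-1.34375, -1.3125]

[-1.34375, -1.3125]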